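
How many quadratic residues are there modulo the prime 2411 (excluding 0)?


For prime p, the number of non-zero quadratic residues is (p-1)/2.
= (2411-1)/2
= 1205

1205


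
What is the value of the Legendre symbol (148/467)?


p = 467 is prime, so compute (148/467) with the reciprocity algorithm (Jacobi-symbol steps: pull out 2s via (2/n), flip via reciprocity, reduce):
  pull out 2: (2/467) = -1  (since 467 mod 8 = 3)
  pull out 2: (2/467) = -1  (since 467 mod 8 = 3)
  reciprocity: (37/467) -> +(467/37)
  reduce: (23/37)
  reciprocity: (23/37) -> +(37/23)
  reduce: (14/23)
  pull out 2: (2/23) = +1  (since 23 mod 8 = 7)
  reciprocity: (7/23) -> -(23/7)
  reduce: (2/7)
  pull out 2: (2/7) = +1  (since 7 mod 8 = 7)
  (1/7) = 1
Product of signs = -1
(148/467) = -1

-1


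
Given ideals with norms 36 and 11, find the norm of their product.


N(IJ) = N(I) * N(J)
= 36 * 11
= 396

396


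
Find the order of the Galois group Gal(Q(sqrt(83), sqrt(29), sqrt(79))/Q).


The 3 square roots of distinct primes are multiplicatively independent over Q,
so [K:Q] = 2^3 and Gal(K/Q) is isomorphic to (Z/2Z)^3.
|Gal| = 2^3 = 8

8


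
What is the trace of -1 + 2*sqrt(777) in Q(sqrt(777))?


Tr(a + b*sqrt(d)) = (a + b*sqrt(d)) + (a - b*sqrt(d)) = 2a
= 2 * (-1)
= -2

-2


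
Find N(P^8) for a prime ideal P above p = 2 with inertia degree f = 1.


N(P^a) = p^(a*f)
= 2^(8*1)
= 2^8
= 256

256


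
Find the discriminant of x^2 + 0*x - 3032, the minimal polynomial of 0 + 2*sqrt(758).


The element 0 + 2*sqrt(758) has minimal polynomial:
x^2 + 0*x - 3032
Discriminant = (0)^2 - 4*(-3032)
= 0 + 12128
= 12128

12128


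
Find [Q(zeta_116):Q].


The degree equals Euler's totient phi(116).
116 = 2^2 * 29
phi(116) = 56

56


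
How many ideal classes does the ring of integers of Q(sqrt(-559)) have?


K = Q(sqrt(-559)). d mod 4 = 1, so D = disc(K) = d = -559
h(K) equals the number of primitive reduced positive-definite forms (a, b, c) = a*x^2 + b*x*y + c*y^2 with b^2 - 4ac = D,
where reduced means |b| <= a <= c, with b >= 0 whenever |b| = a or a = c, and primitive means gcd(a, b, c) = 1.
Reduced forces 3a^2 <= |D| = 559, so 1 <= a <= 13; b must have the parity of D, and c = (b^2 - D)/(4a) must be an integer >= a.
Enumerate a = 1..13, b in [-a, a]:
  a=1: (1, 1, 140)  [1]
  a=2: (2, -1, 70), (2, 1, 70)  [2]
  a=3: none
  a=4: (4, -1, 35), (4, 1, 35)  [2]
  a=5: (5, -1, 28), (5, 1, 28)  [2]
  a=6: none
  a=7: (7, -1, 20), (7, 1, 20)  [2]
  a=8: (8, -7, 19), (8, 7, 19)  [2]
  a=9: none
  a=10: (10, -9, 16), (10, -1, 14), (10, 1, 14), (10, 9, 16)  [4]
  a=11..12: none
  a=13: (13, 13, 14)  [1]
Total reduced forms: 1 + 2 + 2 + 2 + 2 + 2 + 4 + 1 = 16
h = 16

16


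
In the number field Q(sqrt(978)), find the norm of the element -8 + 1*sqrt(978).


N(a + b*sqrt(d)) = a^2 - d*b^2
= (-8)^2 - (978)*(1)^2
= 64 - 978
= -914

-914


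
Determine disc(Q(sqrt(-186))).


For K = Q(sqrt(d)) with d squarefree: disc(K) = d if d = 1 mod 4, and disc(K) = 4d if d = 2 or 3 mod 4.
Here d = -186, and d mod 4 = 2.
d = 2 mod 4, not 1 (O_K = Z[sqrt(d)]), so disc(K) = 4d = 4 * (-186) = -744

-744


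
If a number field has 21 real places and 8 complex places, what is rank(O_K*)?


By Dirichlet's unit theorem:
rank = r1 + r2 - 1
= 21 + 8 - 1
= 28

28


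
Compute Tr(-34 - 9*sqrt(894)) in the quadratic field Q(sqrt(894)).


Tr(a + b*sqrt(d)) = (a + b*sqrt(d)) + (a - b*sqrt(d)) = 2a
= 2 * (-34)
= -68

-68


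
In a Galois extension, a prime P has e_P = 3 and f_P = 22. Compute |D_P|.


|D_P| = e * f
= 3 * 22
= 66

66


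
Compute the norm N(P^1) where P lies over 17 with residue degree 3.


N(P^a) = p^(a*f)
= 17^(1*3)
= 17^3
= 4913

4913


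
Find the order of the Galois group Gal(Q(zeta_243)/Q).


|Gal(Q(zeta_243)/Q)| = phi(243)
= 162

162


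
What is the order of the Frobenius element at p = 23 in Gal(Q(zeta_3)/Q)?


The Frobenius at p in Gal(Q(zeta_n)/Q) = (Z/nZ)* is the class of p, so its order is ord_3(23), the smallest k >= 1 with 23^k = 1 mod 3.
n = 3 = 3, phi(3) = 2; the order divides phi(n).
Divisors of 2: 1, 2
Repeated squaring mod 3: 23^1 = 2, 23^2 = 1
Test divisors in increasing order:
  k=1: 23^1 = 2 mod 3
  k=2: 23^2 = 1 mod 3  <- first divisor giving 1
Order = 2

2


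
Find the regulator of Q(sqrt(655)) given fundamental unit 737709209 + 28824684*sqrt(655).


epsilon = 737709209 + 28824684*sqrt(655)
= 1.4754e+09
R = ln(1.4754e+09)
= 21.1122

21.1122


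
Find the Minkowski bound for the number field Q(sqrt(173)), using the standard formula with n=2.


d = 173, d mod 4 = 1, so disc(K) = d = 173; |disc(K)| = 173
Real quadratic field, so n = 2, s = r2 = 0, r1 = 2
M = (n!/n^n) * (4/pi)^s * sqrt(|disc(K)|) = (2!/2^2) * (4/pi)^0 * sqrt(173)
= 0.5 * 1.000000 * 13.152946
= 6.5765

6.5765


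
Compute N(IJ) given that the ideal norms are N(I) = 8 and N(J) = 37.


N(IJ) = N(I) * N(J)
= 8 * 37
= 296

296


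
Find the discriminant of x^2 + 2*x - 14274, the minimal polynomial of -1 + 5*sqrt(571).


The element -1 + 5*sqrt(571) has minimal polynomial:
x^2 + 2*x - 14274
Discriminant = (2)^2 - 4*(-14274)
= 4 + 57096
= 57100

57100


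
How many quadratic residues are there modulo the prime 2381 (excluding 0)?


For prime p, the number of non-zero quadratic residues is (p-1)/2.
= (2381-1)/2
= 1190

1190


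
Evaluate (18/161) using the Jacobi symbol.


Compute (18/161) via quadratic reciprocity:
  pull out 2: (2/161) = +1  (since 161 mod 8 = 1)
  reciprocity: (9/161) -> +(161/9)
  reduce: (8/9)
  pull out 2: (2/9) = +1  (since 9 mod 8 = 1)
  pull out 2: (2/9) = +1  (since 9 mod 8 = 1)
  pull out 2: (2/9) = +1  (since 9 mod 8 = 1)
  (1/9) = 1
Product of signs = 1

1


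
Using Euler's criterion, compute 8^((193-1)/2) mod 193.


p = 193 is prime and the exponent is (p-1)/2 = 96, so by Euler's criterion 8^96 = (8/193) = +1 or -1 mod 193.
Compute by square-and-multiply:
  96 = 64 + 32 (binary 1100000)
  Repeated squaring mod 193: 8^1 = 8, 8^2 = 64, 8^4 = 43, 8^8 = 112, 8^16 = 192, 8^32 = 1, 8^64 = 1
  8^96 = 8^64 * 8^32 = 1 * 1 mod 193
    1 * 1 = 1 = 1 mod 193
  8^96 = 1 mod 193
Result 1: 8 is a quadratic residue mod 193.
8^96 mod 193 = 1

1


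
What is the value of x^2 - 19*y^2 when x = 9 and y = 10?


x^2 - d*y^2
= 9^2 - 19*10^2
= 81 - 1900
= -1819

-1819


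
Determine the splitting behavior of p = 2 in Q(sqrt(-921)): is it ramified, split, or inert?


K = Q(sqrt(-921)). Since d mod 4 = 3, disc(K) = -3684.
Check p | disc: -3684 mod 2 = 0.
p divides disc, so p ramifies: (p) = P^2 with e=2, f=1, g=1.
Therefore p is ramified.

ramified


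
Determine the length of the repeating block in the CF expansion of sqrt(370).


Run the CF algorithm for sqrt(370).
a_0 = floor(sqrt(370)) = 19; set m_0=0, q_0=1.
Recurrence: m' = q*a - m,  q' = (d - m'^2)/q,  a' = floor((a_0 + m')/q').
  step 1: m=19, q=9, a=4
  step 2: m=17, q=9, a=4
  step 3: m=19, q=1, a=38
a_3 = 2*a_0 = 38, so the period closes here.
sqrt(370) = [19; 4, 4, 38]
Period length = 3

3


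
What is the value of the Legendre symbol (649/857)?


p = 857 is prime, so compute (649/857) with the reciprocity algorithm (Jacobi-symbol steps: pull out 2s via (2/n), flip via reciprocity, reduce):
  reciprocity: (649/857) -> +(857/649)
  reduce: (208/649)
  pull out 2: (2/649) = +1  (since 649 mod 8 = 1)
  pull out 2: (2/649) = +1  (since 649 mod 8 = 1)
  pull out 2: (2/649) = +1  (since 649 mod 8 = 1)
  pull out 2: (2/649) = +1  (since 649 mod 8 = 1)
  reciprocity: (13/649) -> +(649/13)
  reduce: (12/13)
  pull out 2: (2/13) = -1  (since 13 mod 8 = 5)
  pull out 2: (2/13) = -1  (since 13 mod 8 = 5)
  reciprocity: (3/13) -> +(13/3)
  reduce: (1/3)
  (1/3) = 1
Product of signs = 1
(649/857) = 1

1


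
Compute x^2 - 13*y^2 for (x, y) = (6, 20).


x^2 - d*y^2
= 6^2 - 13*20^2
= 36 - 5200
= -5164

-5164


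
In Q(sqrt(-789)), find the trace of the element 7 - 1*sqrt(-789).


Tr(a + b*sqrt(d)) = (a + b*sqrt(d)) + (a - b*sqrt(d)) = 2a
= 2 * (7)
= 14

14


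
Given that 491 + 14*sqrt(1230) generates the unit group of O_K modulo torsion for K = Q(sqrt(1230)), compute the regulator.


epsilon = 491 + 14*sqrt(1230)
= 981.9990
R = ln(981.9990)
= 6.8896

6.8896


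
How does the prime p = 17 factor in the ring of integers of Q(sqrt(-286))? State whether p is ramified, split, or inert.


K = Q(sqrt(-286)). Since d mod 4 = 2, disc(K) = -1144.
Check p | disc: -1144 mod 17 = 12.
p does not divide disc. Compute Legendre symbol (d/p):
3^((17-1)/2) mod 17 = -1
(d/p) = -1, so p is inert: (p) stays prime with e=1, f=2, g=1.
Therefore p is inert.

inert


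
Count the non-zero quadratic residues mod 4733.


For prime p, the number of non-zero quadratic residues is (p-1)/2.
= (4733-1)/2
= 2366

2366


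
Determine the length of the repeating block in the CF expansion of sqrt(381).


Run the CF algorithm for sqrt(381).
a_0 = floor(sqrt(381)) = 19; set m_0=0, q_0=1.
Recurrence: m' = q*a - m,  q' = (d - m'^2)/q,  a' = floor((a_0 + m')/q').
  step 1: m=19, q=20, a=1
  step 2: m=1, q=19, a=1
  step 3: m=18, q=3, a=12
  step 4: m=18, q=19, a=1
  step 5: m=1, q=20, a=1
  step 6: m=19, q=1, a=38
a_6 = 2*a_0 = 38, so the period closes here.
sqrt(381) = [19; 1, 1, 12, 1, 1, 38]
Period length = 6

6


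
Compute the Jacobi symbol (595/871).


Compute (595/871) via quadratic reciprocity:
  reciprocity: (595/871) -> -(871/595)
  reduce: (276/595)
  pull out 2: (2/595) = -1  (since 595 mod 8 = 3)
  pull out 2: (2/595) = -1  (since 595 mod 8 = 3)
  reciprocity: (69/595) -> +(595/69)
  reduce: (43/69)
  reciprocity: (43/69) -> +(69/43)
  reduce: (26/43)
  pull out 2: (2/43) = -1  (since 43 mod 8 = 3)
  reciprocity: (13/43) -> +(43/13)
  reduce: (4/13)
  pull out 2: (2/13) = -1  (since 13 mod 8 = 5)
  pull out 2: (2/13) = -1  (since 13 mod 8 = 5)
  (1/13) = 1
Product of signs = 1

1


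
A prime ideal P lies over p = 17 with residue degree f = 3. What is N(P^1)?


N(P^a) = p^(a*f)
= 17^(1*3)
= 17^3
= 4913

4913


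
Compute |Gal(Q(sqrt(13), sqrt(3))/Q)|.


The 2 square roots of distinct primes are multiplicatively independent over Q,
so [K:Q] = 2^2 and Gal(K/Q) is isomorphic to (Z/2Z)^2.
|Gal| = 2^2 = 4

4


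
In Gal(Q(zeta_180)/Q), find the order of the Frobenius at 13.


The Frobenius at p in Gal(Q(zeta_n)/Q) = (Z/nZ)* is the class of p, so its order is ord_180(13), the smallest k >= 1 with 13^k = 1 mod 180.
n = 180 = 2^2 * 3^2 * 5, phi(180) = 48; the order divides phi(n).
Divisors of 48: 1, 2, 3, 4, 6, 8, 12, 16, 24, 48
Repeated squaring mod 180: 13^1 = 13, 13^2 = 169, 13^4 = 121, 13^8 = 61, 13^16 = 121, 13^32 = 61
Test divisors in increasing order:
  k=1: 13^1 = 13 mod 180
  k=2: 13^2 = 169 mod 180
  k=3: 13^3 = 169 * 13 = 37 mod 180
  k=4: 13^4 = 121 mod 180
  k=6: 13^6 = 121 * 169 = 109 mod 180
  k=8: 13^8 = 61 mod 180
  k=12: 13^12 = 61 * 121 = 1 mod 180  <- first divisor giving 1
Order = 12

12


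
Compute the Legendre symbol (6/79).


p = 79 is prime, so compute (6/79) with the reciprocity algorithm (Jacobi-symbol steps: pull out 2s via (2/n), flip via reciprocity, reduce):
  pull out 2: (2/79) = +1  (since 79 mod 8 = 7)
  reciprocity: (3/79) -> -(79/3)
  reduce: (1/3)
  (1/3) = 1
Product of signs = -1
(6/79) = -1

-1


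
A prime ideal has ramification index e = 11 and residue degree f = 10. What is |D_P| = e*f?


|D_P| = e * f
= 11 * 10
= 110

110


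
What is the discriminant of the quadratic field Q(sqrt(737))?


For K = Q(sqrt(d)) with d squarefree: disc(K) = d if d = 1 mod 4, and disc(K) = 4d if d = 2 or 3 mod 4.
Here d = 737, and d mod 4 = 1.
d = 1 mod 4 (O_K = Z[(1+sqrt(d))/2]), so disc(K) = d = 737

737


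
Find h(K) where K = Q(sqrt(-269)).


K = Q(sqrt(-269)). d mod 4 = 3, so D = disc(K) = 4d = -1076
h(K) equals the number of primitive reduced positive-definite forms (a, b, c) = a*x^2 + b*x*y + c*y^2 with b^2 - 4ac = D,
where reduced means |b| <= a <= c, with b >= 0 whenever |b| = a or a = c, and primitive means gcd(a, b, c) = 1.
Reduced forces 3a^2 <= |D| = 1076, so 1 <= a <= 18; b must have the parity of D, and c = (b^2 - D)/(4a) must be an integer >= a.
Enumerate a = 1..18, b in [-a, a]:
  a=1: (1, 0, 269)  [1]
  a=2: (2, 2, 135)  [1]
  a=3: (3, -2, 90), (3, 2, 90)  [2]
  a=4: none
  a=5: (5, -2, 54), (5, 2, 54)  [2]
  a=6: (6, -2, 45), (6, 2, 45)  [2]
  a=7: (7, -4, 39), (7, 4, 39)  [2]
  a=8: none
  a=9: (9, -2, 30), (9, 2, 30)  [2]
  a=10: (10, -2, 27), (10, 2, 27)  [2]
  a=11..12: none
  a=13: (13, -4, 21), (13, 4, 21)  [2]
  a=14: (14, -10, 21), (14, 10, 21)  [2]
  a=15: (15, -8, 19), (15, -2, 18), (15, 2, 18), (15, 8, 19)  [4]
  a=16..18: none
Total reduced forms: 1 + 1 + 2 + 2 + 2 + 2 + 2 + 2 + 2 + 2 + 4 = 22
h = 22

22


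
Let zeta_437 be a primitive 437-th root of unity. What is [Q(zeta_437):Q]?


The degree equals Euler's totient phi(437).
437 = 19 * 23
phi(437) = 396

396


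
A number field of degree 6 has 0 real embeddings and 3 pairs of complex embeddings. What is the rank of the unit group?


By Dirichlet's unit theorem:
rank = r1 + r2 - 1
= 0 + 3 - 1
= 2

2


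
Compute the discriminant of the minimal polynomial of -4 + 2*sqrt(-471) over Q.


The element -4 + 2*sqrt(-471) has minimal polynomial:
x^2 + 8*x + 1900
Discriminant = (8)^2 - 4*(1900)
= 64 - 7600
= -7536

-7536


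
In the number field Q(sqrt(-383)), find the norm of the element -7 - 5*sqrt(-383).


N(a + b*sqrt(d)) = a^2 - d*b^2
= (-7)^2 - (-383)*(-5)^2
= 49 + 9575
= 9624

9624


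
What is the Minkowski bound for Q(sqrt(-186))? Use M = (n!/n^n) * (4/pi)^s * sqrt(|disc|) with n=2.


d = -186, d mod 4 = 2, so disc(K) = 4d = -744; |disc(K)| = 744
Imaginary quadratic field, so n = 2, s = r2 = 1, r1 = 0
M = (n!/n^n) * (4/pi)^s * sqrt(|disc(K)|) = (2!/2^2) * (4/pi)^1 * sqrt(744)
= 0.5 * 1.273240 * 27.276363
= 17.3647

17.3647


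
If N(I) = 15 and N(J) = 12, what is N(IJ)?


N(IJ) = N(I) * N(J)
= 15 * 12
= 180

180


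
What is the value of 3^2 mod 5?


p = 5 is prime and the exponent is (p-1)/2 = 2, so by Euler's criterion 3^2 = (3/5) = +1 or -1 mod 5.
Compute by square-and-multiply:
  2 = 2 (binary 10)
  Repeated squaring mod 5: 3^1 = 3, 3^2 = 4
  3^2 = 4 mod 5
Result 4 = p - 1 = -1 mod 5: 3 is a quadratic non-residue mod 5. As a residue in [0, p-1] the value is 4.
3^2 mod 5 = 4

4


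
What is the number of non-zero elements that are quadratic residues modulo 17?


For prime p, the number of non-zero quadratic residues is (p-1)/2.
= (17-1)/2
= 8

8


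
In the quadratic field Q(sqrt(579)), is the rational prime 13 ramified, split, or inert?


K = Q(sqrt(579)). Since d mod 4 = 3, disc(K) = 2316.
Check p | disc: 2316 mod 13 = 2.
p does not divide disc. Compute Legendre symbol (d/p):
7^((13-1)/2) mod 13 = -1
(d/p) = -1, so p is inert: (p) stays prime with e=1, f=2, g=1.
Therefore p is inert.

inert


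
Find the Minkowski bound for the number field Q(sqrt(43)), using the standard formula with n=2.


d = 43, d mod 4 = 3, so disc(K) = 4d = 172; |disc(K)| = 172
Real quadratic field, so n = 2, s = r2 = 0, r1 = 2
M = (n!/n^n) * (4/pi)^s * sqrt(|disc(K)|) = (2!/2^2) * (4/pi)^0 * sqrt(172)
= 0.5 * 1.000000 * 13.114877
= 6.5574

6.5574


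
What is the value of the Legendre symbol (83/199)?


p = 199 is prime, so compute (83/199) with the reciprocity algorithm (Jacobi-symbol steps: pull out 2s via (2/n), flip via reciprocity, reduce):
  reciprocity: (83/199) -> -(199/83)
  reduce: (33/83)
  reciprocity: (33/83) -> +(83/33)
  reduce: (17/33)
  reciprocity: (17/33) -> +(33/17)
  reduce: (16/17)
  pull out 2: (2/17) = +1  (since 17 mod 8 = 1)
  pull out 2: (2/17) = +1  (since 17 mod 8 = 1)
  pull out 2: (2/17) = +1  (since 17 mod 8 = 1)
  pull out 2: (2/17) = +1  (since 17 mod 8 = 1)
  (1/17) = 1
Product of signs = -1
(83/199) = -1

-1


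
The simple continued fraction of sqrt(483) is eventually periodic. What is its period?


Run the CF algorithm for sqrt(483).
a_0 = floor(sqrt(483)) = 21; set m_0=0, q_0=1.
Recurrence: m' = q*a - m,  q' = (d - m'^2)/q,  a' = floor((a_0 + m')/q').
  step 1: m=21, q=42, a=1
  step 2: m=21, q=1, a=42
a_2 = 2*a_0 = 42, so the period closes here.
sqrt(483) = [21; 1, 42]
Period length = 2

2


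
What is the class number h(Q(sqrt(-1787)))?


K = Q(sqrt(-1787)). d mod 4 = 1, so D = disc(K) = d = -1787
h(K) equals the number of primitive reduced positive-definite forms (a, b, c) = a*x^2 + b*x*y + c*y^2 with b^2 - 4ac = D,
where reduced means |b| <= a <= c, with b >= 0 whenever |b| = a or a = c, and primitive means gcd(a, b, c) = 1.
Reduced forces 3a^2 <= |D| = 1787, so 1 <= a <= 24; b must have the parity of D, and c = (b^2 - D)/(4a) must be an integer >= a.
Enumerate a = 1..24, b in [-a, a]:
  a=1: (1, 1, 447)  [1]
  a=2: none
  a=3: (3, -1, 149), (3, 1, 149)  [2]
  a=4..8: none
  a=9: (9, -7, 51), (9, 7, 51)  [2]
  a=10..16: none
  a=17: (17, -7, 27), (17, 7, 27)  [2]
  a=18..24: none
Total reduced forms: 1 + 2 + 2 + 2 = 7
h = 7

7


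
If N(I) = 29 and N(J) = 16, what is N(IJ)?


N(IJ) = N(I) * N(J)
= 29 * 16
= 464

464


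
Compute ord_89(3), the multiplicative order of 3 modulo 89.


We want ord_89(3), the smallest k >= 1 with 3^k = 1 mod 89.
n = 89 = 89, phi(89) = 88; the order divides phi(n).
Divisors of 88: 1, 2, 4, 8, 11, 22, 44, 88
Repeated squaring mod 89: 3^1 = 3, 3^2 = 9, 3^4 = 81, 3^8 = 64, 3^16 = 2, 3^32 = 4, 3^64 = 16
Test divisors in increasing order:
  k=1: 3^1 = 3 mod 89
  k=2: 3^2 = 9 mod 89
  k=4: 3^4 = 81 mod 89
  k=8: 3^8 = 64 mod 89
  k=11: 3^11 = 64 * 9 * 3 = 37 mod 89
  k=22: 3^22 = 2 * 81 * 9 = 34 mod 89
  k=44: 3^44 = 4 * 64 * 81 = 88 mod 89
  k=88: 3^88 = 16 * 2 * 64 = 1 mod 89  <- first divisor giving 1
Order = 88

88


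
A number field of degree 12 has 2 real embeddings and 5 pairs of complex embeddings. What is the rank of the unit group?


By Dirichlet's unit theorem:
rank = r1 + r2 - 1
= 2 + 5 - 1
= 6

6


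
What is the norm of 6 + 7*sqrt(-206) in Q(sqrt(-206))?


N(a + b*sqrt(d)) = a^2 - d*b^2
= (6)^2 - (-206)*(7)^2
= 36 + 10094
= 10130

10130


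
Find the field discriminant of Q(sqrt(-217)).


For K = Q(sqrt(d)) with d squarefree: disc(K) = d if d = 1 mod 4, and disc(K) = 4d if d = 2 or 3 mod 4.
Here d = -217, and d mod 4 = 3.
d = 3 mod 4, not 1 (O_K = Z[sqrt(d)]), so disc(K) = 4d = 4 * (-217) = -868

-868


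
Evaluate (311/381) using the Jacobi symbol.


Compute (311/381) via quadratic reciprocity:
  reciprocity: (311/381) -> +(381/311)
  reduce: (70/311)
  pull out 2: (2/311) = +1  (since 311 mod 8 = 7)
  reciprocity: (35/311) -> -(311/35)
  reduce: (31/35)
  reciprocity: (31/35) -> -(35/31)
  reduce: (4/31)
  pull out 2: (2/31) = +1  (since 31 mod 8 = 7)
  pull out 2: (2/31) = +1  (since 31 mod 8 = 7)
  (1/31) = 1
Product of signs = 1

1


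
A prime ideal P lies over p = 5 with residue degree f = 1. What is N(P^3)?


N(P^a) = p^(a*f)
= 5^(3*1)
= 5^3
= 125

125


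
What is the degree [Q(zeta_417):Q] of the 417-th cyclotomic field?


The degree equals Euler's totient phi(417).
417 = 3 * 139
phi(417) = 276

276


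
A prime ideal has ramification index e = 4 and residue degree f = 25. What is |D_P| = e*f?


|D_P| = e * f
= 4 * 25
= 100

100


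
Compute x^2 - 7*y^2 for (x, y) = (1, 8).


x^2 - d*y^2
= 1^2 - 7*8^2
= 1 - 448
= -447

-447


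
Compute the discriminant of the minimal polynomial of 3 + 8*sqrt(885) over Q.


The element 3 + 8*sqrt(885) has minimal polynomial:
x^2 - 6*x - 56631
Discriminant = (-6)^2 - 4*(-56631)
= 36 + 226524
= 226560

226560


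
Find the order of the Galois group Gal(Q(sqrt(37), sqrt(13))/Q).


The 2 square roots of distinct primes are multiplicatively independent over Q,
so [K:Q] = 2^2 and Gal(K/Q) is isomorphic to (Z/2Z)^2.
|Gal| = 2^2 = 4

4


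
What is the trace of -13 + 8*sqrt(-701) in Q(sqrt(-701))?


Tr(a + b*sqrt(d)) = (a + b*sqrt(d)) + (a - b*sqrt(d)) = 2a
= 2 * (-13)
= -26

-26


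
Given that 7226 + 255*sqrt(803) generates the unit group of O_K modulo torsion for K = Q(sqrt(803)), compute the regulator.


epsilon = 7226 + 255*sqrt(803)
= 14451.9999
R = ln(14451.9999)
= 9.5786

9.5786


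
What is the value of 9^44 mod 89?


p = 89 is prime and the exponent is (p-1)/2 = 44, so by Euler's criterion 9^44 = (9/89) = +1 or -1 mod 89.
Compute by square-and-multiply:
  44 = 32 + 8 + 4 (binary 101100)
  Repeated squaring mod 89: 9^1 = 9, 9^2 = 81, 9^4 = 64, 9^8 = 2, 9^16 = 4, 9^32 = 16
  9^44 = 9^32 * 9^8 * 9^4 = 16 * 2 * 64 mod 89
    16 * 2 = 32 = 32 mod 89
    32 * 64 = 2048 = 1 mod 89
  9^44 = 1 mod 89
Result 1: 9 is a quadratic residue mod 89.
9^44 mod 89 = 1

1


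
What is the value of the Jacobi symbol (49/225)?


Compute (49/225) via quadratic reciprocity:
  reciprocity: (49/225) -> +(225/49)
  reduce: (29/49)
  reciprocity: (29/49) -> +(49/29)
  reduce: (20/29)
  pull out 2: (2/29) = -1  (since 29 mod 8 = 5)
  pull out 2: (2/29) = -1  (since 29 mod 8 = 5)
  reciprocity: (5/29) -> +(29/5)
  reduce: (4/5)
  pull out 2: (2/5) = -1  (since 5 mod 8 = 5)
  pull out 2: (2/5) = -1  (since 5 mod 8 = 5)
  (1/5) = 1
Product of signs = 1

1


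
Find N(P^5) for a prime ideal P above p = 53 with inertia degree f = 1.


N(P^a) = p^(a*f)
= 53^(5*1)
= 53^5
= 418195493

418195493


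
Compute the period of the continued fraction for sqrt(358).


Run the CF algorithm for sqrt(358).
a_0 = floor(sqrt(358)) = 18; set m_0=0, q_0=1.
Recurrence: m' = q*a - m,  q' = (d - m'^2)/q,  a' = floor((a_0 + m')/q').
  step 1: m=18, q=34, a=1
  step 2: m=16, q=3, a=11
  step 3: m=17, q=23, a=1
  step 4: m=6, q=14, a=1
  step 5: m=8, q=21, a=1
  step 6: m=13, q=9, a=3
  step 7: m=14, q=18, a=1
  step 8: m=4, q=19, a=1
  step 9: m=15, q=7, a=4
  step 10: m=13, q=27, a=1
  step 11: m=14, q=6, a=5
  step 12: m=16, q=17, a=2
  step 13: m=18, q=2, a=18
  step 14: m=18, q=17, a=2
  step 15: m=16, q=6, a=5
  step 16: m=14, q=27, a=1
  step 17: m=13, q=7, a=4
  step 18: m=15, q=19, a=1
  step 19: m=4, q=18, a=1
  step 20: m=14, q=9, a=3
  step 21: m=13, q=21, a=1
  step 22: m=8, q=14, a=1
  step 23: m=6, q=23, a=1
  step 24: m=17, q=3, a=11
  step 25: m=16, q=34, a=1
  step 26: m=18, q=1, a=36
a_26 = 2*a_0 = 36, so the period closes here.
sqrt(358) = [18; 1, 11, 1, 1, 1, 3, 1, 1, 4, 1, 5, 2, 18, 2, 5, 1, 4, 1, 1, 3, 1, 1, 1, 11, 1, 36]
Period length = 26

26


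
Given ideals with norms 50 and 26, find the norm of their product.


N(IJ) = N(I) * N(J)
= 50 * 26
= 1300

1300


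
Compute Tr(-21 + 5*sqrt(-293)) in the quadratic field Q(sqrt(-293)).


Tr(a + b*sqrt(d)) = (a + b*sqrt(d)) + (a - b*sqrt(d)) = 2a
= 2 * (-21)
= -42

-42


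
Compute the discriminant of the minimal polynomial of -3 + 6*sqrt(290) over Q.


The element -3 + 6*sqrt(290) has minimal polynomial:
x^2 + 6*x - 10431
Discriminant = (6)^2 - 4*(-10431)
= 36 + 41724
= 41760

41760


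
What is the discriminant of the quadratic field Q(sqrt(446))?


For K = Q(sqrt(d)) with d squarefree: disc(K) = d if d = 1 mod 4, and disc(K) = 4d if d = 2 or 3 mod 4.
Here d = 446, and d mod 4 = 2.
d = 2 mod 4, not 1 (O_K = Z[sqrt(d)]), so disc(K) = 4d = 4 * (446) = 1784

1784


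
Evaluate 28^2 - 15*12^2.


x^2 - d*y^2
= 28^2 - 15*12^2
= 784 - 2160
= -1376

-1376


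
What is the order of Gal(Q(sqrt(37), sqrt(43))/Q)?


The 2 square roots of distinct primes are multiplicatively independent over Q,
so [K:Q] = 2^2 and Gal(K/Q) is isomorphic to (Z/2Z)^2.
|Gal| = 2^2 = 4

4


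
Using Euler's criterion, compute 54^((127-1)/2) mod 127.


p = 127 is prime and the exponent is (p-1)/2 = 63, so by Euler's criterion 54^63 = (54/127) = +1 or -1 mod 127.
Compute by square-and-multiply:
  63 = 32 + 16 + 8 + 4 + 2 + 1 (binary 111111)
  Repeated squaring mod 127: 54^1 = 54, 54^2 = 122, 54^4 = 25, 54^8 = 117, 54^16 = 100, 54^32 = 94
  54^63 = 54^32 * 54^16 * 54^8 * 54^4 * 54^2 * 54^1 = 94 * 100 * 117 * 25 * 122 * 54 mod 127
    94 * 100 = 9400 = 2 mod 127
    2 * 117 = 234 = 107 mod 127
    107 * 25 = 2675 = 8 mod 127
    8 * 122 = 976 = 87 mod 127
    87 * 54 = 4698 = 126 mod 127
  54^63 = 126 mod 127
Result 126 = p - 1 = -1 mod 127: 54 is a quadratic non-residue mod 127. As a residue in [0, p-1] the value is 126.
54^63 mod 127 = 126

126


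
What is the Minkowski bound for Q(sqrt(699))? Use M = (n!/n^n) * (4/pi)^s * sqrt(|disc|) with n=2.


d = 699, d mod 4 = 3, so disc(K) = 4d = 2796; |disc(K)| = 2796
Real quadratic field, so n = 2, s = r2 = 0, r1 = 2
M = (n!/n^n) * (4/pi)^s * sqrt(|disc(K)|) = (2!/2^2) * (4/pi)^0 * sqrt(2796)
= 0.5 * 1.000000 * 52.877216
= 26.4386

26.4386


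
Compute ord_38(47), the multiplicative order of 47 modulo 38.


We want ord_38(47), the smallest k >= 1 with 47^k = 1 mod 38.
n = 38 = 2 * 19, phi(38) = 18; the order divides phi(n).
Divisors of 18: 1, 2, 3, 6, 9, 18
Repeated squaring mod 38: 47^1 = 9, 47^2 = 5, 47^4 = 25, 47^8 = 17, 47^16 = 23
Test divisors in increasing order:
  k=1: 47^1 = 9 mod 38
  k=2: 47^2 = 5 mod 38
  k=3: 47^3 = 5 * 9 = 7 mod 38
  k=6: 47^6 = 25 * 5 = 11 mod 38
  k=9: 47^9 = 17 * 9 = 1 mod 38  <- first divisor giving 1
Order = 9

9


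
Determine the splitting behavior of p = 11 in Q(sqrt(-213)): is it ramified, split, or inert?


K = Q(sqrt(-213)). Since d mod 4 = 3, disc(K) = -852.
Check p | disc: -852 mod 11 = 6.
p does not divide disc. Compute Legendre symbol (d/p):
7^((11-1)/2) mod 11 = -1
(d/p) = -1, so p is inert: (p) stays prime with e=1, f=2, g=1.
Therefore p is inert.

inert


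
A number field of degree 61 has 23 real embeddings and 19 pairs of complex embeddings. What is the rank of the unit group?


By Dirichlet's unit theorem:
rank = r1 + r2 - 1
= 23 + 19 - 1
= 41

41


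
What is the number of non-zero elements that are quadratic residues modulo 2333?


For prime p, the number of non-zero quadratic residues is (p-1)/2.
= (2333-1)/2
= 1166

1166


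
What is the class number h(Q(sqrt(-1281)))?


K = Q(sqrt(-1281)). d mod 4 = 3, so D = disc(K) = 4d = -5124
h(K) equals the number of primitive reduced positive-definite forms (a, b, c) = a*x^2 + b*x*y + c*y^2 with b^2 - 4ac = D,
where reduced means |b| <= a <= c, with b >= 0 whenever |b| = a or a = c, and primitive means gcd(a, b, c) = 1.
Reduced forces 3a^2 <= |D| = 5124, so 1 <= a <= 41; b must have the parity of D, and c = (b^2 - D)/(4a) must be an integer >= a.
Enumerate a = 1..41, b in [-a, a]:
  a=1: (1, 0, 1281)  [1]
  a=2: (2, 2, 641)  [1]
  a=3: (3, 0, 427)  [1]
  a=4: none
  a=5: (5, -4, 257), (5, 4, 257)  [2]
  a=6: (6, 6, 215)  [1]
  a=7: (7, 0, 183)  [1]
  a=8..9: none
  a=10: (10, -6, 129), (10, 6, 129)  [2]
  a=11..13: none
  a=14: (14, 14, 95)  [1]
  a=15: (15, -6, 86), (15, 6, 86)  [2]
  a=16..18: none
  a=19: (19, -14, 70), (19, 14, 70)  [2]
  a=20: none
  a=21: (21, 0, 61)  [1]
  a=22..24: none
  a=25: (25, -24, 57), (25, 24, 57)  [2]
  a=26..28: none
  a=29: (29, -26, 50), (29, 26, 50)  [2]
  a=30: (30, -6, 43), (30, 6, 43)  [2]
  a=31..34: none
  a=35: (35, -14, 38), (35, 14, 38)  [2]
  a=36..40: none
  a=41: (41, 40, 41)  [1]
Total reduced forms: 1 + 1 + 1 + 2 + 1 + 1 + 2 + 1 + 2 + 2 + 1 + 2 + 2 + 2 + 2 + 1 = 24
h = 24

24


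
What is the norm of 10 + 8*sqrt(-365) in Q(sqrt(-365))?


N(a + b*sqrt(d)) = a^2 - d*b^2
= (10)^2 - (-365)*(8)^2
= 100 + 23360
= 23460

23460


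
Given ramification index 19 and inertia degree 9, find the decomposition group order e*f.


|D_P| = e * f
= 19 * 9
= 171

171


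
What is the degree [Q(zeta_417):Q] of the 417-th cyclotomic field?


The degree equals Euler's totient phi(417).
417 = 3 * 139
phi(417) = 276

276


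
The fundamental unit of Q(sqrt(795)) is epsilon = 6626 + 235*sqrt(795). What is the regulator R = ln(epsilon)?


epsilon = 6626 + 235*sqrt(795)
= 13251.9999
R = ln(13251.9999)
= 9.4919

9.4919


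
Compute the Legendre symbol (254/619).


p = 619 is prime, so compute (254/619) with the reciprocity algorithm (Jacobi-symbol steps: pull out 2s via (2/n), flip via reciprocity, reduce):
  pull out 2: (2/619) = -1  (since 619 mod 8 = 3)
  reciprocity: (127/619) -> -(619/127)
  reduce: (111/127)
  reciprocity: (111/127) -> -(127/111)
  reduce: (16/111)
  pull out 2: (2/111) = +1  (since 111 mod 8 = 7)
  pull out 2: (2/111) = +1  (since 111 mod 8 = 7)
  pull out 2: (2/111) = +1  (since 111 mod 8 = 7)
  pull out 2: (2/111) = +1  (since 111 mod 8 = 7)
  (1/111) = 1
Product of signs = -1
(254/619) = -1

-1


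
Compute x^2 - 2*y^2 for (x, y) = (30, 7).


x^2 - d*y^2
= 30^2 - 2*7^2
= 900 - 98
= 802

802


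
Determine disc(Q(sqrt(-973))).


For K = Q(sqrt(d)) with d squarefree: disc(K) = d if d = 1 mod 4, and disc(K) = 4d if d = 2 or 3 mod 4.
Here d = -973, and d mod 4 = 3.
d = 3 mod 4, not 1 (O_K = Z[sqrt(d)]), so disc(K) = 4d = 4 * (-973) = -3892

-3892


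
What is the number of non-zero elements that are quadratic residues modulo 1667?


For prime p, the number of non-zero quadratic residues is (p-1)/2.
= (1667-1)/2
= 833

833


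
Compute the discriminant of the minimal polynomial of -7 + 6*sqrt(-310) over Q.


The element -7 + 6*sqrt(-310) has minimal polynomial:
x^2 + 14*x + 11209
Discriminant = (14)^2 - 4*(11209)
= 196 - 44836
= -44640

-44640


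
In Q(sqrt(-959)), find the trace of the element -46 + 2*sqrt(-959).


Tr(a + b*sqrt(d)) = (a + b*sqrt(d)) + (a - b*sqrt(d)) = 2a
= 2 * (-46)
= -92

-92


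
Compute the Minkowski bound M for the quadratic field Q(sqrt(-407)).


d = -407, d mod 4 = 1, so disc(K) = d = -407; |disc(K)| = 407
Imaginary quadratic field, so n = 2, s = r2 = 1, r1 = 0
M = (n!/n^n) * (4/pi)^s * sqrt(|disc(K)|) = (2!/2^2) * (4/pi)^1 * sqrt(407)
= 0.5 * 1.273240 * 20.174241
= 12.8433

12.8433


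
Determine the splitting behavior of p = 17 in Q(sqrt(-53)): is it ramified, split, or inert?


K = Q(sqrt(-53)). Since d mod 4 = 3, disc(K) = -212.
Check p | disc: -212 mod 17 = 9.
p does not divide disc. Compute Legendre symbol (d/p):
15^((17-1)/2) mod 17 = 1
(d/p) = 1, so p splits: (p) = P*P' with e=1, f=1, g=2.
Therefore p is split.

split


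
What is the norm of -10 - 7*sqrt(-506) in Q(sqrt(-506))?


N(a + b*sqrt(d)) = a^2 - d*b^2
= (-10)^2 - (-506)*(-7)^2
= 100 + 24794
= 24894

24894


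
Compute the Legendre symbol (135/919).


p = 919 is prime, so compute (135/919) with the reciprocity algorithm (Jacobi-symbol steps: pull out 2s via (2/n), flip via reciprocity, reduce):
  reciprocity: (135/919) -> -(919/135)
  reduce: (109/135)
  reciprocity: (109/135) -> +(135/109)
  reduce: (26/109)
  pull out 2: (2/109) = -1  (since 109 mod 8 = 5)
  reciprocity: (13/109) -> +(109/13)
  reduce: (5/13)
  reciprocity: (5/13) -> +(13/5)
  reduce: (3/5)
  reciprocity: (3/5) -> +(5/3)
  reduce: (2/3)
  pull out 2: (2/3) = -1  (since 3 mod 8 = 3)
  (1/3) = 1
Product of signs = -1
(135/919) = -1

-1


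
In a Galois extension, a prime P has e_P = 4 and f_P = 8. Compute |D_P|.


|D_P| = e * f
= 4 * 8
= 32

32


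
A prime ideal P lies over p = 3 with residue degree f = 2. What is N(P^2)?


N(P^a) = p^(a*f)
= 3^(2*2)
= 3^4
= 81

81


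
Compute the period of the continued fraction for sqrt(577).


Run the CF algorithm for sqrt(577).
a_0 = floor(sqrt(577)) = 24; set m_0=0, q_0=1.
Recurrence: m' = q*a - m,  q' = (d - m'^2)/q,  a' = floor((a_0 + m')/q').
  step 1: m=24, q=1, a=48
a_1 = 2*a_0 = 48, so the period closes here.
sqrt(577) = [24; 48]
Period length = 1

1


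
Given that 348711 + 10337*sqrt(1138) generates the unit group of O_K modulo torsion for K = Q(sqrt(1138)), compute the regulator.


epsilon = 348711 + 10337*sqrt(1138)
= 697422.0000
R = ln(697422.0000)
= 13.4551

13.4551


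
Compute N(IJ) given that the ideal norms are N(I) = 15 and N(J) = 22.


N(IJ) = N(I) * N(J)
= 15 * 22
= 330

330


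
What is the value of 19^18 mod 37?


p = 37 is prime and the exponent is (p-1)/2 = 18, so by Euler's criterion 19^18 = (19/37) = +1 or -1 mod 37.
Compute by square-and-multiply:
  18 = 16 + 2 (binary 10010)
  Repeated squaring mod 37: 19^1 = 19, 19^2 = 28, 19^4 = 7, 19^8 = 12, 19^16 = 33
  19^18 = 19^16 * 19^2 = 33 * 28 mod 37
    33 * 28 = 924 = 36 mod 37
  19^18 = 36 mod 37
Result 36 = p - 1 = -1 mod 37: 19 is a quadratic non-residue mod 37. As a residue in [0, p-1] the value is 36.
19^18 mod 37 = 36

36


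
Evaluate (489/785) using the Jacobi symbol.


Compute (489/785) via quadratic reciprocity:
  reciprocity: (489/785) -> +(785/489)
  reduce: (296/489)
  pull out 2: (2/489) = +1  (since 489 mod 8 = 1)
  pull out 2: (2/489) = +1  (since 489 mod 8 = 1)
  pull out 2: (2/489) = +1  (since 489 mod 8 = 1)
  reciprocity: (37/489) -> +(489/37)
  reduce: (8/37)
  pull out 2: (2/37) = -1  (since 37 mod 8 = 5)
  pull out 2: (2/37) = -1  (since 37 mod 8 = 5)
  pull out 2: (2/37) = -1  (since 37 mod 8 = 5)
  (1/37) = 1
Product of signs = -1

-1


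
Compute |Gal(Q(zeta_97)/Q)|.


|Gal(Q(zeta_97)/Q)| = phi(97)
= 96

96


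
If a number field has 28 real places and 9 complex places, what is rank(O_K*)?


By Dirichlet's unit theorem:
rank = r1 + r2 - 1
= 28 + 9 - 1
= 36

36


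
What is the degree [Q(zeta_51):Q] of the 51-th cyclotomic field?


The degree equals Euler's totient phi(51).
51 = 3 * 17
phi(51) = 32

32


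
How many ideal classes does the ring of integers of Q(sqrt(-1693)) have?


K = Q(sqrt(-1693)). d mod 4 = 3, so D = disc(K) = 4d = -6772
h(K) equals the number of primitive reduced positive-definite forms (a, b, c) = a*x^2 + b*x*y + c*y^2 with b^2 - 4ac = D,
where reduced means |b| <= a <= c, with b >= 0 whenever |b| = a or a = c, and primitive means gcd(a, b, c) = 1.
Reduced forces 3a^2 <= |D| = 6772, so 1 <= a <= 47; b must have the parity of D, and c = (b^2 - D)/(4a) must be an integer >= a.
Enumerate a = 1..47, b in [-a, a]:
  a=1: (1, 0, 1693)  [1]
  a=2: (2, 2, 847)  [1]
  a=3..6: none
  a=7: (7, -2, 242), (7, 2, 242)  [2]
  a=8..10: none
  a=11: (11, -2, 154), (11, 2, 154)  [2]
  a=12: none
  a=13: (13, -12, 133), (13, 12, 133)  [2]
  a=14: (14, -2, 121), (14, 2, 121)  [2]
  a=15..18: none
  a=19: (19, -12, 91), (19, 12, 91)  [2]
  a=20..21: none
  a=22: (22, -2, 77), (22, 2, 77)  [2]
  a=23: (23, -6, 74), (23, 6, 74)  [2]
  a=24..25: none
  a=26: (26, -14, 67), (26, 14, 67)  [2]
  a=27..36: none
  a=37: (37, -6, 46), (37, 6, 46)  [2]
  a=38: (38, -26, 49), (38, 26, 49)  [2]
  a=39..47: none
Total reduced forms: 1 + 1 + 2 + 2 + 2 + 2 + 2 + 2 + 2 + 2 + 2 + 2 = 22
h = 22

22


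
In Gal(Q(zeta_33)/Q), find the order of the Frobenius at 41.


The Frobenius at p in Gal(Q(zeta_n)/Q) = (Z/nZ)* is the class of p, so its order is ord_33(41), the smallest k >= 1 with 41^k = 1 mod 33.
n = 33 = 3 * 11, phi(33) = 20; the order divides phi(n).
Divisors of 20: 1, 2, 4, 5, 10, 20
Repeated squaring mod 33: 41^1 = 8, 41^2 = 31, 41^4 = 4, 41^8 = 16, 41^16 = 25
Test divisors in increasing order:
  k=1: 41^1 = 8 mod 33
  k=2: 41^2 = 31 mod 33
  k=4: 41^4 = 4 mod 33
  k=5: 41^5 = 4 * 8 = 32 mod 33
  k=10: 41^10 = 16 * 31 = 1 mod 33  <- first divisor giving 1
Order = 10

10


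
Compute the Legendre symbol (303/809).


p = 809 is prime, so compute (303/809) with the reciprocity algorithm (Jacobi-symbol steps: pull out 2s via (2/n), flip via reciprocity, reduce):
  reciprocity: (303/809) -> +(809/303)
  reduce: (203/303)
  reciprocity: (203/303) -> -(303/203)
  reduce: (100/203)
  pull out 2: (2/203) = -1  (since 203 mod 8 = 3)
  pull out 2: (2/203) = -1  (since 203 mod 8 = 3)
  reciprocity: (25/203) -> +(203/25)
  reduce: (3/25)
  reciprocity: (3/25) -> +(25/3)
  reduce: (1/3)
  (1/3) = 1
Product of signs = -1
(303/809) = -1

-1


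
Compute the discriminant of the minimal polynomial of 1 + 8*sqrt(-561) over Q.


The element 1 + 8*sqrt(-561) has minimal polynomial:
x^2 - 2*x + 35905
Discriminant = (-2)^2 - 4*(35905)
= 4 - 143620
= -143616

-143616


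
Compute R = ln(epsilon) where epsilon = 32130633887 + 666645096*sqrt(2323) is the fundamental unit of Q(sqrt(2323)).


epsilon = 32130633887 + 666645096*sqrt(2323)
= 6.4261e+10
R = ln(6.4261e+10)
= 24.8862

24.8862


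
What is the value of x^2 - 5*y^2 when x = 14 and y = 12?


x^2 - d*y^2
= 14^2 - 5*12^2
= 196 - 720
= -524

-524


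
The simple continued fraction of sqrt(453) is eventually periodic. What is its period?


Run the CF algorithm for sqrt(453).
a_0 = floor(sqrt(453)) = 21; set m_0=0, q_0=1.
Recurrence: m' = q*a - m,  q' = (d - m'^2)/q,  a' = floor((a_0 + m')/q').
  step 1: m=21, q=12, a=3
  step 2: m=15, q=19, a=1
  step 3: m=4, q=23, a=1
  step 4: m=19, q=4, a=10
  step 5: m=21, q=3, a=14
  step 6: m=21, q=4, a=10
  step 7: m=19, q=23, a=1
  step 8: m=4, q=19, a=1
  step 9: m=15, q=12, a=3
  step 10: m=21, q=1, a=42
a_10 = 2*a_0 = 42, so the period closes here.
sqrt(453) = [21; 3, 1, 1, 10, 14, 10, 1, 1, 3, 42]
Period length = 10

10


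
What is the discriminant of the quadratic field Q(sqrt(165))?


For K = Q(sqrt(d)) with d squarefree: disc(K) = d if d = 1 mod 4, and disc(K) = 4d if d = 2 or 3 mod 4.
Here d = 165, and d mod 4 = 1.
d = 1 mod 4 (O_K = Z[(1+sqrt(d))/2]), so disc(K) = d = 165

165


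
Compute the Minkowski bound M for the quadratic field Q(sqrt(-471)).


d = -471, d mod 4 = 1, so disc(K) = d = -471; |disc(K)| = 471
Imaginary quadratic field, so n = 2, s = r2 = 1, r1 = 0
M = (n!/n^n) * (4/pi)^s * sqrt(|disc(K)|) = (2!/2^2) * (4/pi)^1 * sqrt(471)
= 0.5 * 1.273240 * 21.702534
= 13.8163

13.8163


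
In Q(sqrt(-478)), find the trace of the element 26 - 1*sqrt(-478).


Tr(a + b*sqrt(d)) = (a + b*sqrt(d)) + (a - b*sqrt(d)) = 2a
= 2 * (26)
= 52

52


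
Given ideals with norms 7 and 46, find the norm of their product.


N(IJ) = N(I) * N(J)
= 7 * 46
= 322

322


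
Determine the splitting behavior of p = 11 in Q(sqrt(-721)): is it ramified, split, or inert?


K = Q(sqrt(-721)). Since d mod 4 = 3, disc(K) = -2884.
Check p | disc: -2884 mod 11 = 9.
p does not divide disc. Compute Legendre symbol (d/p):
5^((11-1)/2) mod 11 = 1
(d/p) = 1, so p splits: (p) = P*P' with e=1, f=1, g=2.
Therefore p is split.

split


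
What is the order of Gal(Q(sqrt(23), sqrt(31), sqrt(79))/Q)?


The 3 square roots of distinct primes are multiplicatively independent over Q,
so [K:Q] = 2^3 and Gal(K/Q) is isomorphic to (Z/2Z)^3.
|Gal| = 2^3 = 8

8


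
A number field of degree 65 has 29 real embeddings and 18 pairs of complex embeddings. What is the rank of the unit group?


By Dirichlet's unit theorem:
rank = r1 + r2 - 1
= 29 + 18 - 1
= 46

46


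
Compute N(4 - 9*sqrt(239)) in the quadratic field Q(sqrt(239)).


N(a + b*sqrt(d)) = a^2 - d*b^2
= (4)^2 - (239)*(-9)^2
= 16 - 19359
= -19343

-19343


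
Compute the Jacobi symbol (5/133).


Compute (5/133) via quadratic reciprocity:
  reciprocity: (5/133) -> +(133/5)
  reduce: (3/5)
  reciprocity: (3/5) -> +(5/3)
  reduce: (2/3)
  pull out 2: (2/3) = -1  (since 3 mod 8 = 3)
  (1/3) = 1
Product of signs = -1

-1


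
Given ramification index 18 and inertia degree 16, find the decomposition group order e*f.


|D_P| = e * f
= 18 * 16
= 288

288


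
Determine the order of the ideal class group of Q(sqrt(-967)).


K = Q(sqrt(-967)). d mod 4 = 1, so D = disc(K) = d = -967
h(K) equals the number of primitive reduced positive-definite forms (a, b, c) = a*x^2 + b*x*y + c*y^2 with b^2 - 4ac = D,
where reduced means |b| <= a <= c, with b >= 0 whenever |b| = a or a = c, and primitive means gcd(a, b, c) = 1.
Reduced forces 3a^2 <= |D| = 967, so 1 <= a <= 17; b must have the parity of D, and c = (b^2 - D)/(4a) must be an integer >= a.
Enumerate a = 1..17, b in [-a, a]:
  a=1: (1, 1, 242)  [1]
  a=2: (2, -1, 121), (2, 1, 121)  [2]
  a=3: none
  a=4: (4, -3, 61), (4, 3, 61)  [2]
  a=5..7: none
  a=8: (8, -5, 31), (8, 5, 31)  [2]
  a=9..10: none
  a=11: (11, -1, 22), (11, 1, 22)  [2]
  a=12..15: none
  a=16: (16, -11, 17), (16, 11, 17)  [2]
  a=17: none
Total reduced forms: 1 + 2 + 2 + 2 + 2 + 2 = 11
h = 11

11


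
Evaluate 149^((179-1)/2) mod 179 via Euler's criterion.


p = 179 is prime and the exponent is (p-1)/2 = 89, so by Euler's criterion 149^89 = (149/179) = +1 or -1 mod 179.
Compute by square-and-multiply:
  89 = 64 + 16 + 8 + 1 (binary 1011001)
  Repeated squaring mod 179: 149^1 = 149, 149^2 = 5, 149^4 = 25, 149^8 = 88, 149^16 = 47, 149^32 = 61, 149^64 = 141
  149^89 = 149^64 * 149^16 * 149^8 * 149^1 = 141 * 47 * 88 * 149 mod 179
    141 * 47 = 6627 = 4 mod 179
    4 * 88 = 352 = 173 mod 179
    173 * 149 = 25777 = 1 mod 179
  149^89 = 1 mod 179
Result 1: 149 is a quadratic residue mod 179.
149^89 mod 179 = 1

1
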